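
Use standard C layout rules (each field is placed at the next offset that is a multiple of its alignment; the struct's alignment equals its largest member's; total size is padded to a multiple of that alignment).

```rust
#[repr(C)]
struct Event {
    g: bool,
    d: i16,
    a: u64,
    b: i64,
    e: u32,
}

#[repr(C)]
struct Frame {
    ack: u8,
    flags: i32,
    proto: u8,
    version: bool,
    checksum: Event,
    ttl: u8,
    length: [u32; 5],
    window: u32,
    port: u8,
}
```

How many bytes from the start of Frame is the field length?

52

Event: @0: g [1B, align 1] → 1; +1 pad (align 2); @2: d [2B, align 2] → 4; +4 pad (align 8); @8: a [8B, align 8] → 16; @16: b [8B, align 8] → 24; @24: e [4B, align 4] → 28; +4 tail pad (align 8); size 32, align 8
@0: ack [1B, align 1] → 1
+3 pad (align 4)
@4: flags [4B, align 4] → 8
@8: proto [1B, align 1] → 9
@9: version [1B, align 1] → 10
+6 pad (align 8)
@16: checksum [32B, align 8] → 48
@48: ttl [1B, align 1] → 49
+3 pad (align 4)
@52: length [20B, align 4] → 72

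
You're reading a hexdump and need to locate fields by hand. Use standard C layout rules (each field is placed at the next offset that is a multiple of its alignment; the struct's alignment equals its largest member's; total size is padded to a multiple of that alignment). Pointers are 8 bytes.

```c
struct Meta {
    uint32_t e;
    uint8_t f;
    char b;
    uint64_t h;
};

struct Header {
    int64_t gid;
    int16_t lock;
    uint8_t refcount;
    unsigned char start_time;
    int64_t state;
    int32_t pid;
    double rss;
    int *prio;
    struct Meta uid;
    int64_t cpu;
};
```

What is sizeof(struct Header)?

Meta: 0..4  e  (4B, 4-aligned); 4..5  f  (1B, 1-aligned); 5..6  b  (1B, 1-aligned); 6..8  -- padding (2B); 8..16  h  (8B, 8-aligned); sizeof = 16, alignof = 8
0..8  gid  (8B, 8-aligned)
8..10  lock  (2B, 2-aligned)
10..11  refcount  (1B, 1-aligned)
11..12  start_time  (1B, 1-aligned)
12..16  -- padding (4B)
16..24  state  (8B, 8-aligned)
24..28  pid  (4B, 4-aligned)
28..32  -- padding (4B)
32..40  rss  (8B, 8-aligned)
40..48  prio  (8B, 8-aligned)
48..64  uid  (16B, 8-aligned)
64..72  cpu  (8B, 8-aligned)
sizeof = 72, alignof = 8

72 bytes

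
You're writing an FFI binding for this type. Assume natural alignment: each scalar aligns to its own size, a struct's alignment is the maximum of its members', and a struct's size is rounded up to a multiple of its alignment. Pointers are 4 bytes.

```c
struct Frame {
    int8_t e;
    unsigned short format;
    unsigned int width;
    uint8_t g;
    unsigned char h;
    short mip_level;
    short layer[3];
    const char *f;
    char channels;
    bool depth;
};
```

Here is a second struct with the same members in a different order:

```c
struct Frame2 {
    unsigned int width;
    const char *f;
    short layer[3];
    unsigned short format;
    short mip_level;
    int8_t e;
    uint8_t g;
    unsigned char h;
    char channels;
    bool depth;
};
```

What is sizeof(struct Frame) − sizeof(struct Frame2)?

e at 0 (size 1, align 1) → ends 1
pad 1 to align 2 for format
format at 2 (size 2, align 2) → ends 4
width at 4 (size 4, align 4) → ends 8
g at 8 (size 1, align 1) → ends 9
h at 9 (size 1, align 1) → ends 10
mip_level at 10 (size 2, align 2) → ends 12
layer at 12 (size 6, align 2) → ends 18
pad 2 to align 4 for f
f at 20 (size 4, align 4) → ends 24
channels at 24 (size 1, align 1) → ends 25
depth at 25 (size 1, align 1) → ends 26
tail pad 2 to reach multiple of 4
total 28 bytes, alignment 4
— Frame2 —
width at 0 (size 4, align 4) → ends 4
f at 4 (size 4, align 4) → ends 8
layer at 8 (size 6, align 2) → ends 14
format at 14 (size 2, align 2) → ends 16
mip_level at 16 (size 2, align 2) → ends 18
e at 18 (size 1, align 1) → ends 19
g at 19 (size 1, align 1) → ends 20
h at 20 (size 1, align 1) → ends 21
channels at 21 (size 1, align 1) → ends 22
depth at 22 (size 1, align 1) → ends 23
tail pad 1 to reach multiple of 4
total 24 bytes, alignment 4
28 − 24 = 4

4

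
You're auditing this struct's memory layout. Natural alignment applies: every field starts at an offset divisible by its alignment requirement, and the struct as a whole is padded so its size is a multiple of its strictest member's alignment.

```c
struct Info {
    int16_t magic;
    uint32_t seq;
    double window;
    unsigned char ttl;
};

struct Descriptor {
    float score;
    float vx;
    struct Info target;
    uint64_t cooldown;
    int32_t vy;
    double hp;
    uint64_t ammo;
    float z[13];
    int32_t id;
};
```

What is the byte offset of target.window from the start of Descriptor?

Info: magic at 0 (size 2, align 2) → ends 2; pad 2 to align 4 for seq; seq at 4 (size 4, align 4) → ends 8; window at 8 (size 8, align 8) → ends 16; ttl at 16 (size 1, align 1) → ends 17; tail pad 7 to reach multiple of 8; total 24 bytes, alignment 8
score at 0 (size 4, align 4) → ends 4
vx at 4 (size 4, align 4) → ends 8
target at 8 (size 24, align 8) → ends 32
within Info: window at 8
8 + 8 = 16

16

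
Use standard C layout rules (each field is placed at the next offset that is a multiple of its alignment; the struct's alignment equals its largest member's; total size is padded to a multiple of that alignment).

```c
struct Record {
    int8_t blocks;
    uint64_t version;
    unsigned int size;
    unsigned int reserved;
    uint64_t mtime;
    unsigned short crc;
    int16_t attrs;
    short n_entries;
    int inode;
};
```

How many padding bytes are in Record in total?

blocks at 0 (size 1, align 1) → ends 1
pad 7 to align 8 for version
version at 8 (size 8, align 8) → ends 16
size at 16 (size 4, align 4) → ends 20
reserved at 20 (size 4, align 4) → ends 24
mtime at 24 (size 8, align 8) → ends 32
crc at 32 (size 2, align 2) → ends 34
attrs at 34 (size 2, align 2) → ends 36
n_entries at 36 (size 2, align 2) → ends 38
pad 2 to align 4 for inode
inode at 40 (size 4, align 4) → ends 44
tail pad 4 to reach multiple of 8
total 48 bytes, alignment 8
data bytes 35, size 48 → padding 13

13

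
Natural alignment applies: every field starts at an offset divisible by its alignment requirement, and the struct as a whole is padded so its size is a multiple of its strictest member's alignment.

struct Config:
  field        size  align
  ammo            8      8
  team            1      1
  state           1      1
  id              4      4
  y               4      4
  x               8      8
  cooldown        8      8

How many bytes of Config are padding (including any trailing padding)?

6

@0: ammo [8B, align 8] → 8
@8: team [1B, align 1] → 9
@9: state [1B, align 1] → 10
+2 pad (align 4)
@12: id [4B, align 4] → 16
@16: y [4B, align 4] → 20
+4 pad (align 8)
@24: x [8B, align 8] → 32
@32: cooldown [8B, align 8] → 40
size 40, align 8
data bytes 34, size 40 → padding 6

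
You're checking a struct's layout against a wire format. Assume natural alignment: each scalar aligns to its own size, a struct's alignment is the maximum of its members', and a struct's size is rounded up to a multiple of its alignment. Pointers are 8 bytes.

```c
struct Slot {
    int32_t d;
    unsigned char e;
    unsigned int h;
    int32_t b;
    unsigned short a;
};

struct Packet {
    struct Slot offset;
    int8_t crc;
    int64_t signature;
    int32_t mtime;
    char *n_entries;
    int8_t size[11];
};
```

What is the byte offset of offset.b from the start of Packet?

Slot: 0..4  d  (4B, 4-aligned); 4..5  e  (1B, 1-aligned); 5..8  -- padding (3B); 8..12  h  (4B, 4-aligned); 12..16  b  (4B, 4-aligned); 16..18  a  (2B, 2-aligned); 18..20  -- tail padding (2B); sizeof = 20, alignof = 4
0..20  offset  (20B, 4-aligned)
within Slot: b at 12
0 + 12 = 12

12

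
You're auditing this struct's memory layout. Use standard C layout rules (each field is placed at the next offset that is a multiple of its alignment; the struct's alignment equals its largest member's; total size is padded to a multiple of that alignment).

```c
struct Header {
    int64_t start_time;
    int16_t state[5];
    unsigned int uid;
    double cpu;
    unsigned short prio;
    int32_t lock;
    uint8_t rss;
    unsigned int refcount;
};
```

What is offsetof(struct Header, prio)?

start_time at 0 (size 8, align 8) → ends 8
state at 8 (size 10, align 2) → ends 18
pad 2 to align 4 for uid
uid at 20 (size 4, align 4) → ends 24
cpu at 24 (size 8, align 8) → ends 32
prio at 32 (size 2, align 2) → ends 34

32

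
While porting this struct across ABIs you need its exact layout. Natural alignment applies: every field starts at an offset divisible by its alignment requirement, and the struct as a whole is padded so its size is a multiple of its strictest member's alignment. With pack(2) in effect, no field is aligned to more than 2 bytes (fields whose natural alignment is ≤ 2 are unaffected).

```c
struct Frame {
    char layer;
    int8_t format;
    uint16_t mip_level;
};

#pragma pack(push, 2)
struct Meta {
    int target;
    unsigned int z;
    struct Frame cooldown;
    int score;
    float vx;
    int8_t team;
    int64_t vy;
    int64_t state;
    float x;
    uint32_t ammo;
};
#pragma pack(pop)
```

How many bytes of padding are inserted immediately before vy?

1

Frame: 0..1  layer  (1B, 1-aligned); 1..2  format  (1B, 1-aligned); 2..4  mip_level  (2B, 2-aligned); sizeof = 4, alignof = 2
0..4  target  (4B, 2-aligned)
4..8  z  (4B, 2-aligned)
8..12  cooldown  (4B, 2-aligned)
12..16  score  (4B, 2-aligned)
16..20  vx  (4B, 2-aligned)
20..21  team  (1B, 1-aligned)
21..22  -- padding (1B)
22..30  vy  (8B, 2-aligned)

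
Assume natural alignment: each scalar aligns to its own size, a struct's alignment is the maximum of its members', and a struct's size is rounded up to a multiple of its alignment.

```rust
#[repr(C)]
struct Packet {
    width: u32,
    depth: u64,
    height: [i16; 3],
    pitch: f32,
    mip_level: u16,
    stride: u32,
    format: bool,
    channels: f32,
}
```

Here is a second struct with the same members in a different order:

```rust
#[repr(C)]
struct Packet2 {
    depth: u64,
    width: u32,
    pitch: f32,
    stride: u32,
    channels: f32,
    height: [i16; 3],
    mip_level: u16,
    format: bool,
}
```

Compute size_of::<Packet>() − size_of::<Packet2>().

8

@0: width [4B, align 4] → 4
+4 pad (align 8)
@8: depth [8B, align 8] → 16
@16: height [6B, align 2] → 22
+2 pad (align 4)
@24: pitch [4B, align 4] → 28
@28: mip_level [2B, align 2] → 30
+2 pad (align 4)
@32: stride [4B, align 4] → 36
@36: format [1B, align 1] → 37
+3 pad (align 4)
@40: channels [4B, align 4] → 44
+4 tail pad (align 8)
size 48, align 8
— Packet2 —
@0: depth [8B, align 8] → 8
@8: width [4B, align 4] → 12
@12: pitch [4B, align 4] → 16
@16: stride [4B, align 4] → 20
@20: channels [4B, align 4] → 24
@24: height [6B, align 2] → 30
@30: mip_level [2B, align 2] → 32
@32: format [1B, align 1] → 33
+7 tail pad (align 8)
size 40, align 8
48 − 40 = 8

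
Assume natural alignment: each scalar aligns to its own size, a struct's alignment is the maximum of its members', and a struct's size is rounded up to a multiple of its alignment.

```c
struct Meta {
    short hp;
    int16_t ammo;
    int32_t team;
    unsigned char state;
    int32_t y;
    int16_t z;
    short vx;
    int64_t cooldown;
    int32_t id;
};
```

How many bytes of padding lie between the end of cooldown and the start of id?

0

0..2  hp  (2B, 2-aligned)
2..4  ammo  (2B, 2-aligned)
4..8  team  (4B, 4-aligned)
8..9  state  (1B, 1-aligned)
9..12  -- padding (3B)
12..16  y  (4B, 4-aligned)
16..18  z  (2B, 2-aligned)
18..20  vx  (2B, 2-aligned)
20..24  -- padding (4B)
24..32  cooldown  (8B, 8-aligned)
32..36  id  (4B, 4-aligned)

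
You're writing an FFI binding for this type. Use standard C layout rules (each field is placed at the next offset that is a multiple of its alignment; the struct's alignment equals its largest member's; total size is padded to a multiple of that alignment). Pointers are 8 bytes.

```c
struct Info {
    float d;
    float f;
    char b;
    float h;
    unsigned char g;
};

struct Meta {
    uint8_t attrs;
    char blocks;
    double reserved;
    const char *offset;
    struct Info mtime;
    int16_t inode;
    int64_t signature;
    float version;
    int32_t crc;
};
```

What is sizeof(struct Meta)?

Info: 0..4  d  (4B, 4-aligned); 4..8  f  (4B, 4-aligned); 8..9  b  (1B, 1-aligned); 9..12  -- padding (3B); 12..16  h  (4B, 4-aligned); 16..17  g  (1B, 1-aligned); 17..20  -- tail padding (3B); sizeof = 20, alignof = 4
0..1  attrs  (1B, 1-aligned)
1..2  blocks  (1B, 1-aligned)
2..8  -- padding (6B)
8..16  reserved  (8B, 8-aligned)
16..24  offset  (8B, 8-aligned)
24..44  mtime  (20B, 4-aligned)
44..46  inode  (2B, 2-aligned)
46..48  -- padding (2B)
48..56  signature  (8B, 8-aligned)
56..60  version  (4B, 4-aligned)
60..64  crc  (4B, 4-aligned)
sizeof = 64, alignof = 8

64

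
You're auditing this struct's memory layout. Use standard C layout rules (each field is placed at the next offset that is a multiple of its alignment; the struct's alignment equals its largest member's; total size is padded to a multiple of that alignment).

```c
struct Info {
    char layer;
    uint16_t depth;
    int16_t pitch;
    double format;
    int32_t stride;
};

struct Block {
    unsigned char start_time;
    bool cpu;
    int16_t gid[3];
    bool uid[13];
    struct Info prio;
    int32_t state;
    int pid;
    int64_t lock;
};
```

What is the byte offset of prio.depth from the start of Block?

26

Info: layer at 0 (size 1, align 1) → ends 1; pad 1 to align 2 for depth; depth at 2 (size 2, align 2) → ends 4; pitch at 4 (size 2, align 2) → ends 6; pad 2 to align 8 for format; format at 8 (size 8, align 8) → ends 16; stride at 16 (size 4, align 4) → ends 20; tail pad 4 to reach multiple of 8; total 24 bytes, alignment 8
start_time at 0 (size 1, align 1) → ends 1
cpu at 1 (size 1, align 1) → ends 2
gid at 2 (size 6, align 2) → ends 8
uid at 8 (size 13, align 1) → ends 21
pad 3 to align 8 for prio
prio at 24 (size 24, align 8) → ends 48
within Info: depth at 2
24 + 2 = 26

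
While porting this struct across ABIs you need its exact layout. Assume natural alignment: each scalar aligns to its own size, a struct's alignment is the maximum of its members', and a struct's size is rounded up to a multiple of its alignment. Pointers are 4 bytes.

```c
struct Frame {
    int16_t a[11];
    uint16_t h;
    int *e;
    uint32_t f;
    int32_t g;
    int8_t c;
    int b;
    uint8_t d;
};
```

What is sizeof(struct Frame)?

0..22  a  (22B, 2-aligned)
22..24  h  (2B, 2-aligned)
24..28  e  (4B, 4-aligned)
28..32  f  (4B, 4-aligned)
32..36  g  (4B, 4-aligned)
36..37  c  (1B, 1-aligned)
37..40  -- padding (3B)
40..44  b  (4B, 4-aligned)
44..45  d  (1B, 1-aligned)
45..48  -- tail padding (3B)
sizeof = 48, alignof = 4

48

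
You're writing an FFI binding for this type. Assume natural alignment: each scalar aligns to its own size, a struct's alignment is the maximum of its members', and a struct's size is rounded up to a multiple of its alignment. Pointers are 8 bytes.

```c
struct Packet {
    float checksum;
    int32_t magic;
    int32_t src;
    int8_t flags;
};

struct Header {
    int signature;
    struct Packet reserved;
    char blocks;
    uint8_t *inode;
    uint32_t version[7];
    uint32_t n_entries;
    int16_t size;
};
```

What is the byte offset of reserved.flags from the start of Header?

Packet: 0..4  checksum  (4B, 4-aligned); 4..8  magic  (4B, 4-aligned); 8..12  src  (4B, 4-aligned); 12..13  flags  (1B, 1-aligned); 13..16  -- tail padding (3B); sizeof = 16, alignof = 4
0..4  signature  (4B, 4-aligned)
4..20  reserved  (16B, 4-aligned)
within Packet: flags at 12
4 + 12 = 16

16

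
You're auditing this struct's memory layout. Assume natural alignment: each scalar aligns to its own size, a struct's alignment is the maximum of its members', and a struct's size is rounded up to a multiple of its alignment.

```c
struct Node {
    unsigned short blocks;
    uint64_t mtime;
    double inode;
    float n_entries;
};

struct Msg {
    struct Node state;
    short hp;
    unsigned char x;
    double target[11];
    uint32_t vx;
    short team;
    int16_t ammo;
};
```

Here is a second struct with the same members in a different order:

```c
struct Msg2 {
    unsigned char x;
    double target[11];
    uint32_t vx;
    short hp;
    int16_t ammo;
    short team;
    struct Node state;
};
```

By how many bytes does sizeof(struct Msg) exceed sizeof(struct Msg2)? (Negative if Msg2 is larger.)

-8

Node: @0: blocks [2B, align 2] → 2; +6 pad (align 8); @8: mtime [8B, align 8] → 16; @16: inode [8B, align 8] → 24; @24: n_entries [4B, align 4] → 28; +4 tail pad (align 8); size 32, align 8
@0: state [32B, align 8] → 32
@32: hp [2B, align 2] → 34
@34: x [1B, align 1] → 35
+5 pad (align 8)
@40: target [88B, align 8] → 128
@128: vx [4B, align 4] → 132
@132: team [2B, align 2] → 134
@134: ammo [2B, align 2] → 136
size 136, align 8
— Msg2 —
@0: x [1B, align 1] → 1
+7 pad (align 8)
@8: target [88B, align 8] → 96
@96: vx [4B, align 4] → 100
@100: hp [2B, align 2] → 102
@102: ammo [2B, align 2] → 104
@104: team [2B, align 2] → 106
+6 pad (align 8)
@112: state [32B, align 8] → 144
size 144, align 8
136 − 144 = -8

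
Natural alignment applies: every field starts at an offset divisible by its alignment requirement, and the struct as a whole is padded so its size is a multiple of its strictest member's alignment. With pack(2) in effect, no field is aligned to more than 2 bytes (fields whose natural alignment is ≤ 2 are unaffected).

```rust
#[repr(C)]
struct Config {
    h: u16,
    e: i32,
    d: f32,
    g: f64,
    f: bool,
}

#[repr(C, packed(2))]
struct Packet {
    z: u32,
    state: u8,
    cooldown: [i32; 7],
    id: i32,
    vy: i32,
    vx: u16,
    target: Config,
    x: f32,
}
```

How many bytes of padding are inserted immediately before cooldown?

Config: 0..2  h  (2B, 2-aligned); 2..4  -- padding (2B); 4..8  e  (4B, 4-aligned); 8..12  d  (4B, 4-aligned); 12..16  -- padding (4B); 16..24  g  (8B, 8-aligned); 24..25  f  (1B, 1-aligned); 25..32  -- tail padding (7B); sizeof = 32, alignof = 8
0..4  z  (4B, 2-aligned)
4..5  state  (1B, 1-aligned)
5..6  -- padding (1B)
6..34  cooldown  (28B, 2-aligned)

1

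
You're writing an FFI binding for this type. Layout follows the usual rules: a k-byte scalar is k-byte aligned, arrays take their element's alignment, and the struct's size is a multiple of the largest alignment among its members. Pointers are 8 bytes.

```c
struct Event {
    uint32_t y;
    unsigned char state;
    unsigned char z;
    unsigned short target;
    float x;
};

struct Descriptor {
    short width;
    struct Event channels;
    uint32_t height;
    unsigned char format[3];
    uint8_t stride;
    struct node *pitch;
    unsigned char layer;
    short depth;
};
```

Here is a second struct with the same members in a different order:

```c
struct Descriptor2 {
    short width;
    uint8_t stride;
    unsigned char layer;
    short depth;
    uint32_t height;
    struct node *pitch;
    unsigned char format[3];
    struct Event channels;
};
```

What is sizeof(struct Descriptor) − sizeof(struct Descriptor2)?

0

Event: y at 0 (size 4, align 4) → ends 4; state at 4 (size 1, align 1) → ends 5; z at 5 (size 1, align 1) → ends 6; target at 6 (size 2, align 2) → ends 8; x at 8 (size 4, align 4) → ends 12; total 12 bytes, alignment 4
width at 0 (size 2, align 2) → ends 2
pad 2 to align 4 for channels
channels at 4 (size 12, align 4) → ends 16
height at 16 (size 4, align 4) → ends 20
format at 20 (size 3, align 1) → ends 23
stride at 23 (size 1, align 1) → ends 24
pitch at 24 (size 8, align 8) → ends 32
layer at 32 (size 1, align 1) → ends 33
pad 1 to align 2 for depth
depth at 34 (size 2, align 2) → ends 36
tail pad 4 to reach multiple of 8
total 40 bytes, alignment 8
— Descriptor2 —
width at 0 (size 2, align 2) → ends 2
stride at 2 (size 1, align 1) → ends 3
layer at 3 (size 1, align 1) → ends 4
depth at 4 (size 2, align 2) → ends 6
pad 2 to align 4 for height
height at 8 (size 4, align 4) → ends 12
pad 4 to align 8 for pitch
pitch at 16 (size 8, align 8) → ends 24
format at 24 (size 3, align 1) → ends 27
pad 1 to align 4 for channels
channels at 28 (size 12, align 4) → ends 40
total 40 bytes, alignment 8
40 − 40 = 0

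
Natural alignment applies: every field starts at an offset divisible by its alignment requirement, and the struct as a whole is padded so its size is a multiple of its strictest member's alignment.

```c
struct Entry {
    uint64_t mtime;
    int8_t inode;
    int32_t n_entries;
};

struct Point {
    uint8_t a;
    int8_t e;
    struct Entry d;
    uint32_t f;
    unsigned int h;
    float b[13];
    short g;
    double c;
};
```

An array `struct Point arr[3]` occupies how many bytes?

Entry: 0..8  mtime  (8B, 8-aligned); 8..9  inode  (1B, 1-aligned); 9..12  -- padding (3B); 12..16  n_entries  (4B, 4-aligned); sizeof = 16, alignof = 8
0..1  a  (1B, 1-aligned)
1..2  e  (1B, 1-aligned)
2..8  -- padding (6B)
8..24  d  (16B, 8-aligned)
24..28  f  (4B, 4-aligned)
28..32  h  (4B, 4-aligned)
32..84  b  (52B, 4-aligned)
84..86  g  (2B, 2-aligned)
86..88  -- padding (2B)
88..96  c  (8B, 8-aligned)
sizeof = 96, alignof = 8
array of 3: 3 × 96 = 288

288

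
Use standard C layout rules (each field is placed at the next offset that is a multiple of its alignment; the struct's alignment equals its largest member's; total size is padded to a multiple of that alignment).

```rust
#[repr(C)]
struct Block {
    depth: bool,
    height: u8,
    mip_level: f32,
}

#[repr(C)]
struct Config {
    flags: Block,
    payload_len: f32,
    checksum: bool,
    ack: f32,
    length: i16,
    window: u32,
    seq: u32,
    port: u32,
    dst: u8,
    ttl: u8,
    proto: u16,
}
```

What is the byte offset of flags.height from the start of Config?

Block: depth at 0 (size 1, align 1) → ends 1; height at 1 (size 1, align 1) → ends 2; pad 2 to align 4 for mip_level; mip_level at 4 (size 4, align 4) → ends 8; total 8 bytes, alignment 4
flags at 0 (size 8, align 4) → ends 8
within Block: height at 1
0 + 1 = 1

1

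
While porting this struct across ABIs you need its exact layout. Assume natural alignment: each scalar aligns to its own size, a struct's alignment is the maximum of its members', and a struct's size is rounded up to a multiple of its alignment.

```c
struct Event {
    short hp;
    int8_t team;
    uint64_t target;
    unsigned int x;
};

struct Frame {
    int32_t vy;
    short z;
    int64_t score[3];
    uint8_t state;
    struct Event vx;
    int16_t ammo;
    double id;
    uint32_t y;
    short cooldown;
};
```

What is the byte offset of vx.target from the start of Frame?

Event: hp at 0 (size 2, align 2) → ends 2; team at 2 (size 1, align 1) → ends 3; pad 5 to align 8 for target; target at 8 (size 8, align 8) → ends 16; x at 16 (size 4, align 4) → ends 20; tail pad 4 to reach multiple of 8; total 24 bytes, alignment 8
vy at 0 (size 4, align 4) → ends 4
z at 4 (size 2, align 2) → ends 6
pad 2 to align 8 for score
score at 8 (size 24, align 8) → ends 32
state at 32 (size 1, align 1) → ends 33
pad 7 to align 8 for vx
vx at 40 (size 24, align 8) → ends 64
within Event: target at 8
40 + 8 = 48

48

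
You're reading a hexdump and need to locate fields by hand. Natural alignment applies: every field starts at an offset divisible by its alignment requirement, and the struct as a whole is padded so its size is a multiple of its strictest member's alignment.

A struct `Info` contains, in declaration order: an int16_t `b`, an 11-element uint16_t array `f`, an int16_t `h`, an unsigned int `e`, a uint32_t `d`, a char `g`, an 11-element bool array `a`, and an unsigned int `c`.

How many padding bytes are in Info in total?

2

0..2  b  (2B, 2-aligned)
2..24  f  (22B, 2-aligned)
24..26  h  (2B, 2-aligned)
26..28  -- padding (2B)
28..32  e  (4B, 4-aligned)
32..36  d  (4B, 4-aligned)
36..37  g  (1B, 1-aligned)
37..48  a  (11B, 1-aligned)
48..52  c  (4B, 4-aligned)
sizeof = 52, alignof = 4
data bytes 50, size 52 → padding 2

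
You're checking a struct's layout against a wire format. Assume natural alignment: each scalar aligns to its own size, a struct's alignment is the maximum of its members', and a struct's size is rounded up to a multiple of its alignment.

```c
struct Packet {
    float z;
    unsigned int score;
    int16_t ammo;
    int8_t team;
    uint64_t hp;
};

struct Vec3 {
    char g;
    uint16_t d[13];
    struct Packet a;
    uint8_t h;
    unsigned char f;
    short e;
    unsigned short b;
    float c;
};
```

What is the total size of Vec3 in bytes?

72 bytes

Packet: @0: z [4B, align 4] → 4; @4: score [4B, align 4] → 8; @8: ammo [2B, align 2] → 10; @10: team [1B, align 1] → 11; +5 pad (align 8); @16: hp [8B, align 8] → 24; size 24, align 8
@0: g [1B, align 1] → 1
+1 pad (align 2)
@2: d [26B, align 2] → 28
+4 pad (align 8)
@32: a [24B, align 8] → 56
@56: h [1B, align 1] → 57
@57: f [1B, align 1] → 58
@58: e [2B, align 2] → 60
@60: b [2B, align 2] → 62
+2 pad (align 4)
@64: c [4B, align 4] → 68
+4 tail pad (align 8)
size 72, align 8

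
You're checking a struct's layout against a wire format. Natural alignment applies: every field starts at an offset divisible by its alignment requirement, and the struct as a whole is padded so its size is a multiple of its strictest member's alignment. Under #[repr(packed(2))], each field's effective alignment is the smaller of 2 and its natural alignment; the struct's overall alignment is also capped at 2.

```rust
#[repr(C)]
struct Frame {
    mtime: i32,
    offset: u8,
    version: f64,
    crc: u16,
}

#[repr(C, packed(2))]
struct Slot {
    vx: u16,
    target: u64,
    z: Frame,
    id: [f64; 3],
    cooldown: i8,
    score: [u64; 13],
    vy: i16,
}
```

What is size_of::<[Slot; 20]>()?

Frame: @0: mtime [4B, align 4] → 4; @4: offset [1B, align 1] → 5; +3 pad (align 8); @8: version [8B, align 8] → 16; @16: crc [2B, align 2] → 18; +6 tail pad (align 8); size 24, align 8
@0: vx [2B, align 2] → 2
@2: target [8B, align 2] → 10
@10: z [24B, align 2] → 34
@34: id [24B, align 2] → 58
@58: cooldown [1B, align 1] → 59
+1 pad (align 2)
@60: score [104B, align 2] → 164
@164: vy [2B, align 2] → 166
size 166, align 2
array of 20: 20 × 166 = 3320

3320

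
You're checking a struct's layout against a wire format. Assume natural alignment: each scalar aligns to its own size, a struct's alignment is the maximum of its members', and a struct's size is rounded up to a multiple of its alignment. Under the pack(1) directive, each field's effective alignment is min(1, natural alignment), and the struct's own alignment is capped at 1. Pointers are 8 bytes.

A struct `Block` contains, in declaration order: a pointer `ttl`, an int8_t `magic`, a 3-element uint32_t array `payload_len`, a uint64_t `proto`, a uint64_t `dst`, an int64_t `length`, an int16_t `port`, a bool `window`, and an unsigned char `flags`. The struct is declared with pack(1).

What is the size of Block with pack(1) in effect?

49

ttl at 0 (size 8, align 1) → ends 8
magic at 8 (size 1, align 1) → ends 9
payload_len at 9 (size 12, align 1) → ends 21
proto at 21 (size 8, align 1) → ends 29
dst at 29 (size 8, align 1) → ends 37
length at 37 (size 8, align 1) → ends 45
port at 45 (size 2, align 1) → ends 47
window at 47 (size 1, align 1) → ends 48
flags at 48 (size 1, align 1) → ends 49
total 49 bytes, alignment 1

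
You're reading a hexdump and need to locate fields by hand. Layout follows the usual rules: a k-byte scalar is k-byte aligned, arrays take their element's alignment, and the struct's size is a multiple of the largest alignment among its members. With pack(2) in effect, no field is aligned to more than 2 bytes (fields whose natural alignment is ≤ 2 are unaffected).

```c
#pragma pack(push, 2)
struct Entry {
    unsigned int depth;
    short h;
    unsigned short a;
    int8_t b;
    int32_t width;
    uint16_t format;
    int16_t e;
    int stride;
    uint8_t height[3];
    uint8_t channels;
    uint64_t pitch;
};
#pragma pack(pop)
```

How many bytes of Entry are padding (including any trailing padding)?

depth at 0 (size 4, align 2) → ends 4
h at 4 (size 2, align 2) → ends 6
a at 6 (size 2, align 2) → ends 8
b at 8 (size 1, align 1) → ends 9
pad 1 to align 2 for width
width at 10 (size 4, align 2) → ends 14
format at 14 (size 2, align 2) → ends 16
e at 16 (size 2, align 2) → ends 18
stride at 18 (size 4, align 2) → ends 22
height at 22 (size 3, align 1) → ends 25
channels at 25 (size 1, align 1) → ends 26
pitch at 26 (size 8, align 2) → ends 34
total 34 bytes, alignment 2
data bytes 33, size 34 → padding 1

1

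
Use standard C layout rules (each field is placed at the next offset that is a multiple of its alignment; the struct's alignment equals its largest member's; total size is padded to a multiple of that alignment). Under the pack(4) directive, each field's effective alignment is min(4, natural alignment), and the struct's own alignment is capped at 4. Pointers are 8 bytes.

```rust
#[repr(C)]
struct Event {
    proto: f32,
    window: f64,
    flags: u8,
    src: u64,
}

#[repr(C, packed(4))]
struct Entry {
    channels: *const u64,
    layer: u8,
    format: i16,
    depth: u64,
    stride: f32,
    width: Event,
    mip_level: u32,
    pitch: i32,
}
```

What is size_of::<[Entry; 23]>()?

Event: proto at 0 (size 4, align 4) → ends 4; pad 4 to align 8 for window; window at 8 (size 8, align 8) → ends 16; flags at 16 (size 1, align 1) → ends 17; pad 7 to align 8 for src; src at 24 (size 8, align 8) → ends 32; total 32 bytes, alignment 8
channels at 0 (size 8, align 4) → ends 8
layer at 8 (size 1, align 1) → ends 9
pad 1 to align 2 for format
format at 10 (size 2, align 2) → ends 12
depth at 12 (size 8, align 4) → ends 20
stride at 20 (size 4, align 4) → ends 24
width at 24 (size 32, align 4) → ends 56
mip_level at 56 (size 4, align 4) → ends 60
pitch at 60 (size 4, align 4) → ends 64
total 64 bytes, alignment 4
array of 23: 23 × 64 = 1472

1472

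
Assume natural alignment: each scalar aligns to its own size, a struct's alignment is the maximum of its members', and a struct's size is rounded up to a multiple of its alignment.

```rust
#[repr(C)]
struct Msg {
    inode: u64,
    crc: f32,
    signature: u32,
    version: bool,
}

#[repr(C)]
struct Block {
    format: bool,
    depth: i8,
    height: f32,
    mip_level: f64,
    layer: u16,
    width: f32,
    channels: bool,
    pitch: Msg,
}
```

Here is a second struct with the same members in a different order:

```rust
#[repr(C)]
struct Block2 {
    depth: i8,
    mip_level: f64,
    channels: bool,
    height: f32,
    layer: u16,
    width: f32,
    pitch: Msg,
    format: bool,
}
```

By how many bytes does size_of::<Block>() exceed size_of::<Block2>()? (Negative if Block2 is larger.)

Msg: 0..8  inode  (8B, 8-aligned); 8..12  crc  (4B, 4-aligned); 12..16  signature  (4B, 4-aligned); 16..17  version  (1B, 1-aligned); 17..24  -- tail padding (7B); sizeof = 24, alignof = 8
0..1  format  (1B, 1-aligned)
1..2  depth  (1B, 1-aligned)
2..4  -- padding (2B)
4..8  height  (4B, 4-aligned)
8..16  mip_level  (8B, 8-aligned)
16..18  layer  (2B, 2-aligned)
18..20  -- padding (2B)
20..24  width  (4B, 4-aligned)
24..25  channels  (1B, 1-aligned)
25..32  -- padding (7B)
32..56  pitch  (24B, 8-aligned)
sizeof = 56, alignof = 8
— Block2 —
0..1  depth  (1B, 1-aligned)
1..8  -- padding (7B)
8..16  mip_level  (8B, 8-aligned)
16..17  channels  (1B, 1-aligned)
17..20  -- padding (3B)
20..24  height  (4B, 4-aligned)
24..26  layer  (2B, 2-aligned)
26..28  -- padding (2B)
28..32  width  (4B, 4-aligned)
32..56  pitch  (24B, 8-aligned)
56..57  format  (1B, 1-aligned)
57..64  -- tail padding (7B)
sizeof = 64, alignof = 8
56 − 64 = -8

-8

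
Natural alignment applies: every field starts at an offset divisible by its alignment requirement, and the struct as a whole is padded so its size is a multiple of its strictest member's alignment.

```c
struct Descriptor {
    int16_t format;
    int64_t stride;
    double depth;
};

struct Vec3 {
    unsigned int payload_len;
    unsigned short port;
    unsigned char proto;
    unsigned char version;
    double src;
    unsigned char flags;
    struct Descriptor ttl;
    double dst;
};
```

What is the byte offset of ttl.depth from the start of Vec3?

40

Descriptor: 0..2  format  (2B, 2-aligned); 2..8  -- padding (6B); 8..16  stride  (8B, 8-aligned); 16..24  depth  (8B, 8-aligned); sizeof = 24, alignof = 8
0..4  payload_len  (4B, 4-aligned)
4..6  port  (2B, 2-aligned)
6..7  proto  (1B, 1-aligned)
7..8  version  (1B, 1-aligned)
8..16  src  (8B, 8-aligned)
16..17  flags  (1B, 1-aligned)
17..24  -- padding (7B)
24..48  ttl  (24B, 8-aligned)
within Descriptor: depth at 16
24 + 16 = 40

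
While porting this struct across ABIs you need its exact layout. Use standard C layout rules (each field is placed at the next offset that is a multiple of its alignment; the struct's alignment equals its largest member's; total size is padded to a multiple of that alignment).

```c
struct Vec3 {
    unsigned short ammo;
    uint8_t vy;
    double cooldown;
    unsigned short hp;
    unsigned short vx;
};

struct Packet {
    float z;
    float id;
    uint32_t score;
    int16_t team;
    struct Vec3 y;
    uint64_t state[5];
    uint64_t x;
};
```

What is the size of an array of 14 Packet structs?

Vec3: ammo at 0 (size 2, align 2) → ends 2; vy at 2 (size 1, align 1) → ends 3; pad 5 to align 8 for cooldown; cooldown at 8 (size 8, align 8) → ends 16; hp at 16 (size 2, align 2) → ends 18; vx at 18 (size 2, align 2) → ends 20; tail pad 4 to reach multiple of 8; total 24 bytes, alignment 8
z at 0 (size 4, align 4) → ends 4
id at 4 (size 4, align 4) → ends 8
score at 8 (size 4, align 4) → ends 12
team at 12 (size 2, align 2) → ends 14
pad 2 to align 8 for y
y at 16 (size 24, align 8) → ends 40
state at 40 (size 40, align 8) → ends 80
x at 80 (size 8, align 8) → ends 88
total 88 bytes, alignment 8
array of 14: 14 × 88 = 1232

1232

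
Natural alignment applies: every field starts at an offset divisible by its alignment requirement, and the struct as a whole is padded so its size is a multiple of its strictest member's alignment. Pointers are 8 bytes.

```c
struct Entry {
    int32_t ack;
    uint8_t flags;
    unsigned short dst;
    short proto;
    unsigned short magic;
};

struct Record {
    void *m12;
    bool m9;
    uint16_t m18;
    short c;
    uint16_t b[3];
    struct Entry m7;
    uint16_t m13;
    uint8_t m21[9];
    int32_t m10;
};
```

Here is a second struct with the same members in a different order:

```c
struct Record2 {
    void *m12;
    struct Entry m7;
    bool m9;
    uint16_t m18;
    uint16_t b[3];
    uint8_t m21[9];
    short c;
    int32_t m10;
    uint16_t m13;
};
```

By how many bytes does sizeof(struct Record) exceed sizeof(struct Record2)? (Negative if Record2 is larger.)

-8

Entry: @0: ack [4B, align 4] → 4; @4: flags [1B, align 1] → 5; +1 pad (align 2); @6: dst [2B, align 2] → 8; @8: proto [2B, align 2] → 10; @10: magic [2B, align 2] → 12; size 12, align 4
@0: m12 [8B, align 8] → 8
@8: m9 [1B, align 1] → 9
+1 pad (align 2)
@10: m18 [2B, align 2] → 12
@12: c [2B, align 2] → 14
@14: b [6B, align 2] → 20
@20: m7 [12B, align 4] → 32
@32: m13 [2B, align 2] → 34
@34: m21 [9B, align 1] → 43
+1 pad (align 4)
@44: m10 [4B, align 4] → 48
size 48, align 8
— Record2 —
@0: m12 [8B, align 8] → 8
@8: m7 [12B, align 4] → 20
@20: m9 [1B, align 1] → 21
+1 pad (align 2)
@22: m18 [2B, align 2] → 24
@24: b [6B, align 2] → 30
@30: m21 [9B, align 1] → 39
+1 pad (align 2)
@40: c [2B, align 2] → 42
+2 pad (align 4)
@44: m10 [4B, align 4] → 48
@48: m13 [2B, align 2] → 50
+6 tail pad (align 8)
size 56, align 8
48 − 56 = -8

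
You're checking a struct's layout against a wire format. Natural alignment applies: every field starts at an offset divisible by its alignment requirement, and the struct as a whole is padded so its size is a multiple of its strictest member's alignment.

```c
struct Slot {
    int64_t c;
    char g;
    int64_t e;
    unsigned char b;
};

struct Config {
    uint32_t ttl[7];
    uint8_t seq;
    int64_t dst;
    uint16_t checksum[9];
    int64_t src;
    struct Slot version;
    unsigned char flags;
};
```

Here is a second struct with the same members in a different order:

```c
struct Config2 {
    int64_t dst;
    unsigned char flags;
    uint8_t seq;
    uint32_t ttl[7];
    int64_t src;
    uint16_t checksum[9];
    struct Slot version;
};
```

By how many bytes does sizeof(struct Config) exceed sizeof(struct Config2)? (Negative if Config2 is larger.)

Slot: c at 0 (size 8, align 8) → ends 8; g at 8 (size 1, align 1) → ends 9; pad 7 to align 8 for e; e at 16 (size 8, align 8) → ends 24; b at 24 (size 1, align 1) → ends 25; tail pad 7 to reach multiple of 8; total 32 bytes, alignment 8
ttl at 0 (size 28, align 4) → ends 28
seq at 28 (size 1, align 1) → ends 29
pad 3 to align 8 for dst
dst at 32 (size 8, align 8) → ends 40
checksum at 40 (size 18, align 2) → ends 58
pad 6 to align 8 for src
src at 64 (size 8, align 8) → ends 72
version at 72 (size 32, align 8) → ends 104
flags at 104 (size 1, align 1) → ends 105
tail pad 7 to reach multiple of 8
total 112 bytes, alignment 8
— Config2 —
dst at 0 (size 8, align 8) → ends 8
flags at 8 (size 1, align 1) → ends 9
seq at 9 (size 1, align 1) → ends 10
pad 2 to align 4 for ttl
ttl at 12 (size 28, align 4) → ends 40
src at 40 (size 8, align 8) → ends 48
checksum at 48 (size 18, align 2) → ends 66
pad 6 to align 8 for version
version at 72 (size 32, align 8) → ends 104
total 104 bytes, alignment 8
112 − 104 = 8

8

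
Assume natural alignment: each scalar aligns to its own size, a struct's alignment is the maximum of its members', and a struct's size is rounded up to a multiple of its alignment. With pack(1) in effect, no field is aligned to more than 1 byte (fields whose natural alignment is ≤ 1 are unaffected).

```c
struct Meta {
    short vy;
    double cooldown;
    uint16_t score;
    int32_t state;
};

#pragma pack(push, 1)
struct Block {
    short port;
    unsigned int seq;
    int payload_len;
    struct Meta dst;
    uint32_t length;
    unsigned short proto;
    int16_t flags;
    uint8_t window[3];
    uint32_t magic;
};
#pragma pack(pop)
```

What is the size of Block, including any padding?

49 bytes

Meta: 0..2  vy  (2B, 2-aligned); 2..8  -- padding (6B); 8..16  cooldown  (8B, 8-aligned); 16..18  score  (2B, 2-aligned); 18..20  -- padding (2B); 20..24  state  (4B, 4-aligned); sizeof = 24, alignof = 8
0..2  port  (2B, 1-aligned)
2..6  seq  (4B, 1-aligned)
6..10  payload_len  (4B, 1-aligned)
10..34  dst  (24B, 1-aligned)
34..38  length  (4B, 1-aligned)
38..40  proto  (2B, 1-aligned)
40..42  flags  (2B, 1-aligned)
42..45  window  (3B, 1-aligned)
45..49  magic  (4B, 1-aligned)
sizeof = 49, alignof = 1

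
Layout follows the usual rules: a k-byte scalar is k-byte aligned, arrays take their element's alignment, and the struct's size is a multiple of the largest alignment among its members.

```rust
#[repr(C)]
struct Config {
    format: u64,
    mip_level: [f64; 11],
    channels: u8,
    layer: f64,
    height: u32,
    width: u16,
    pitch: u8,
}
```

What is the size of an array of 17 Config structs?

format at 0 (size 8, align 8) → ends 8
mip_level at 8 (size 88, align 8) → ends 96
channels at 96 (size 1, align 1) → ends 97
pad 7 to align 8 for layer
layer at 104 (size 8, align 8) → ends 112
height at 112 (size 4, align 4) → ends 116
width at 116 (size 2, align 2) → ends 118
pitch at 118 (size 1, align 1) → ends 119
tail pad 1 to reach multiple of 8
total 120 bytes, alignment 8
array of 17: 17 × 120 = 2040

2040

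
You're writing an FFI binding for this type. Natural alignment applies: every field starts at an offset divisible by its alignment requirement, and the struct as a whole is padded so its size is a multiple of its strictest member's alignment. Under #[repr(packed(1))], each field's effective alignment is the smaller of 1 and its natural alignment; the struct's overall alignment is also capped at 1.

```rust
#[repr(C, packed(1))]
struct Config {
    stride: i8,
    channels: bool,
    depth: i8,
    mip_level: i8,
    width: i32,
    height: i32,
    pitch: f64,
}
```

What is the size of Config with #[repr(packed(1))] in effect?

20

0..1  stride  (1B, 1-aligned)
1..2  channels  (1B, 1-aligned)
2..3  depth  (1B, 1-aligned)
3..4  mip_level  (1B, 1-aligned)
4..8  width  (4B, 1-aligned)
8..12  height  (4B, 1-aligned)
12..20  pitch  (8B, 1-aligned)
sizeof = 20, alignof = 1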